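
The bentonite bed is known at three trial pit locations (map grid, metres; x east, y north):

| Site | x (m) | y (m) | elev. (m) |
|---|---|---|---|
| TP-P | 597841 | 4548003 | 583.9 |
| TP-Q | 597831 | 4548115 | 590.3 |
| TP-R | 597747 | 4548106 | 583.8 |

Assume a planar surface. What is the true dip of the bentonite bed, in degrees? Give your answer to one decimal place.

Let the plane be z = a·x + b·y + c.
TP-Q−TP-P: −10a + 112b = 6.4;  TP-R−TP-P: −94a + 103b = −0.1.
Solving gives a = 0.07058, b = 0.06344.
Gradient magnitude |∇z| = √(a² + b²) = √(0.00498 + 0.00403) = 0.09491.
True dip = arctan(0.09491) = 5.4°, dipping toward SW (azimuth ≈ 228°).

5.4°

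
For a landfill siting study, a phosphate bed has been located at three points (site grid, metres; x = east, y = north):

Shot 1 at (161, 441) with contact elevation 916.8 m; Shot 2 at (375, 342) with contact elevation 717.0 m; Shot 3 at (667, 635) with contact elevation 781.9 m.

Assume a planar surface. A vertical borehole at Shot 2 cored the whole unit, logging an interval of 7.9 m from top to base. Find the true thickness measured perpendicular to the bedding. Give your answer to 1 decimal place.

Let the plane be z = a·x + b·y + c.
Shot 2−Shot 1: 214a − 99b = −199.8;  Shot 3−Shot 1: 506a + 194b = −134.9.
Solving gives a = −0.56889, b = 0.78845.
|∇z| = √(a²+b²) = 0.97226, so dip δ = arctan(0.97226) = 44.19°.
True thickness = vertical thickness × cos δ = 7.9 × cos 44.19° = 5.7 m.

5.7 m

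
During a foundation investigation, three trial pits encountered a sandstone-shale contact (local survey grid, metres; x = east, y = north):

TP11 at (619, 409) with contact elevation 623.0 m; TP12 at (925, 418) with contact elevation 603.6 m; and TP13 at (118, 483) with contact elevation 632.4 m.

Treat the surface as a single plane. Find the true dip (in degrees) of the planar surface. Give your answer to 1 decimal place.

14.5°

Two edge vectors: TP11→TP12 = (306, 9, -19.4), TP11→TP13 = (-501, 74, 9.4).
Normal n = (TP11→TP12) × (TP11→TP13) = (1520.2, 6843, 27153).
So ∂z/∂x = −n_x/n_z = −0.05599 and ∂z/∂y = −n_y/n_z = −0.25202.
Gradient magnitude |∇z| = √(a² + b²) = √(0.00313 + 0.06351) = 0.25816.
True dip = arctan(0.25816) = 14.5°, dipping toward NNE (azimuth ≈ 013°).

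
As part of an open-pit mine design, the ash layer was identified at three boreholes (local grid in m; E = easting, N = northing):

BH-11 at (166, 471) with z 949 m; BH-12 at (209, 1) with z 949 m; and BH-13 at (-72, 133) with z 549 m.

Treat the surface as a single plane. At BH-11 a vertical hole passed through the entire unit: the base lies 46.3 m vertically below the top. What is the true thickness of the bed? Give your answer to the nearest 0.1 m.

25.8 m

Two edge vectors: BH-11→BH-12 = (43, -470, 0), BH-11→BH-13 = (-238, -338, -400).
Normal n = (BH-11→BH-12) × (BH-11→BH-13) = (188000, 17200, -126394).
So ∂z/∂E = −n_x/n_z = 1.48741 and ∂z/∂N = −n_y/n_z = 0.13608.
|∇z| = √(a²+b²) = 1.49362, so dip δ = arctan(1.49362) = 56.20°.
True thickness = vertical thickness × cos δ = 46.3 × cos 56.20° = 25.8 m.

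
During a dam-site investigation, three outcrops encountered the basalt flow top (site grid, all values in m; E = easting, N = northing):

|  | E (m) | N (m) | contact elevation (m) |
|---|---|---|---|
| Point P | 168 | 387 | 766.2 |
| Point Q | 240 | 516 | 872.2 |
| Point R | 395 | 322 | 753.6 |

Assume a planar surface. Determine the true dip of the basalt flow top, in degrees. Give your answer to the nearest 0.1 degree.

36.9°

Let the plane be z = a·E + b·N + c.
Point Q−Point P: 72a + 129b = 106;  Point R−Point P: 227a − 65b = −12.6.
Solving gives a = 0.15501, b = 0.73519.
Gradient magnitude |∇z| = √(a² + b²) = √(0.02403 + 0.54050) = 0.75135.
True dip = arctan(0.75135) = 36.9°, dipping toward SSW (azimuth ≈ 192°).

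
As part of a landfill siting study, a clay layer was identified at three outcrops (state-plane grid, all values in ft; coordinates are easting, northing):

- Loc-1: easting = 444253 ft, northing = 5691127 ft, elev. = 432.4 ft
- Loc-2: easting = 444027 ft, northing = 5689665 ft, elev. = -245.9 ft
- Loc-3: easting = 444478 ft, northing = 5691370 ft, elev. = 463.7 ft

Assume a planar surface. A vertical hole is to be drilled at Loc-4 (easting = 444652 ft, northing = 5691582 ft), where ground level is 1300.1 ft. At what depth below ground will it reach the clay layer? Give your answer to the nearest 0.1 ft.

Two edge vectors: Loc-1→Loc-2 = (-226, -1462, -678.3), Loc-1→Loc-3 = (225, 243, 31.3).
Normal n = (Loc-1→Loc-2) × (Loc-1→Loc-3) = (119066.3, -145543.7, 274032).
So ∂z/∂easting = −n_x/n_z = −0.434497796 and ∂z/∂northing = −n_y/n_z = 0.531119358.
Intercept c from Loc-1: 432.4 + 193026.95 − 3022667.72 = −2829208.37.
At (444652, 5691582): z_contact = −193200.31 + 3022909.38 − 2829208.37 = 500.69 ft.
Depth below ground = 1300.1 − 500.69 = 799.4 ft.

799.4 ft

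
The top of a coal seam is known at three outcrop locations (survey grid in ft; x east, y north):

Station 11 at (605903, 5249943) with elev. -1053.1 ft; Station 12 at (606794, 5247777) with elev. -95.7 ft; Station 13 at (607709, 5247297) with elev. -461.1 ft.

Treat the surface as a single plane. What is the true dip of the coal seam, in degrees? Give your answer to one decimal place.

48.1°

Let the plane be z = a·x + b·y + c.
Station 12−Station 11: 891a − 2166b = 957.4;  Station 13−Station 11: 1806a − 2646b = 592.
Solving gives a = −0.80492, b = −0.77312.
Gradient magnitude |∇z| = √(a² + b²) = √(0.64789 + 0.59772) = 1.11607.
True dip = arctan(1.11607) = 48.1°, dipping toward NE (azimuth ≈ 046°).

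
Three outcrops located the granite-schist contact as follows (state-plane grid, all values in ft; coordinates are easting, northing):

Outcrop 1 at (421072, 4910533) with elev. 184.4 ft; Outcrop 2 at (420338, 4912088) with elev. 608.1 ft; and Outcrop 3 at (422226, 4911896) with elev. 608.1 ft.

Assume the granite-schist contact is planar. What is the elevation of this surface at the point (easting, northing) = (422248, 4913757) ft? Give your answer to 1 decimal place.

1141.4 ft

Two edge vectors: Outcrop 1→Outcrop 2 = (-734, 1555, 423.7), Outcrop 1→Outcrop 3 = (1154, 1363, 423.7).
Normal n = (Outcrop 1→Outcrop 2) × (Outcrop 1→Outcrop 3) = (81350.4, 799945.6, -2794912).
So ∂z/∂easting = −n_x/n_z = 0.029106605 and ∂z/∂northing = −n_y/n_z = 0.286214951.
Intercept c from Outcrop 1: 184.4 − 12255.98 − 1405467.96 = −1417539.54.
At (422248, 4913757): z = 12290.2 + 1406390.7 − 1417539.54 = 1141.4 ft.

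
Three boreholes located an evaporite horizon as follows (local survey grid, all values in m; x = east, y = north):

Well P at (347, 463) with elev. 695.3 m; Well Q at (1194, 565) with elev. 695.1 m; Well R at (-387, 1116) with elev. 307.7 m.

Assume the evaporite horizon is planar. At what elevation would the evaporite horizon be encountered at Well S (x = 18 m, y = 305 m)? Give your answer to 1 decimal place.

Two edge vectors: Well P→Well Q = (847, 102, -0.2), Well P→Well R = (-734, 653, -387.6).
Normal n = (Well P→Well Q) × (Well P→Well R) = (-39404.6, 328444, 627959).
So ∂z/∂x = −n_x/n_z = 0.062750 and ∂z/∂y = −n_y/n_z = −0.523034.
Intercept c from Well P: 695.3 − 21.77 + 242.16 = 915.69.
At (18, 305): z = 1.1 − 159.5 + 915.69 = 757.3 m.

757.3 m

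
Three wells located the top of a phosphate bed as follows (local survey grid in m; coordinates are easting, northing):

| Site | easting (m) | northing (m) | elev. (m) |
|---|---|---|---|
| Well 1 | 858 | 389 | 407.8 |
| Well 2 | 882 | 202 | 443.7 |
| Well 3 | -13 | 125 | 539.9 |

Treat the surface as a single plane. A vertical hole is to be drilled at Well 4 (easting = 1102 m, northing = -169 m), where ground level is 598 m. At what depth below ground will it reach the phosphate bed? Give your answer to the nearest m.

99 m

Let the plane be z = a·easting + b·northing + c.
Well 2−Well 1: 24a − 187b = 35.9;  Well 3−Well 1: −871a − 264b = 132.1.
Solving gives a = −0.08998, b = −0.20353.
Then c = 407.8 − a·858 − b·389 = 564.17.
At (1102, -169): z_contact = −99.2 + 34.4 + 564.17 = 499.4 m.
Depth below ground = 598 − 499.4 = 99 m.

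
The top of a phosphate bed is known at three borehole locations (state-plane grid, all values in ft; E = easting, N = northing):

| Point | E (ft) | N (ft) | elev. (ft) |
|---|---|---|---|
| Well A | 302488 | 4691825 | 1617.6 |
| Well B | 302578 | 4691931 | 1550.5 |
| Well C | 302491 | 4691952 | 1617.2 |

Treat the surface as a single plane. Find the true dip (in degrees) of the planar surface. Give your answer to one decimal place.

Let the plane be z = a·E + b·N + c.
Well B−Well A: 90a + 106b = −67.1;  Well C−Well A: 3a + 127b = −0.4.
Solving gives a = −0.76308, b = 0.01488.
Gradient magnitude |∇z| = √(a² + b²) = √(0.58228 + 0.00022) = 0.76322.
True dip = arctan(0.76322) = 37.4°, dipping toward E (azimuth ≈ 091°).

37.4°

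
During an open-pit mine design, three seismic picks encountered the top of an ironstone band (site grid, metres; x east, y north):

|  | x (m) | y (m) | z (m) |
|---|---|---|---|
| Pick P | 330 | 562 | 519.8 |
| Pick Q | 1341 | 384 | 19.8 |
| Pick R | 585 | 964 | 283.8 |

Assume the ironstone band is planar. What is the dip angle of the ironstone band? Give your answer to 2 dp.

Let the plane be z = a·x + b·y + c.
Pick Q−Pick P: 1011a − 178b = −500;  Pick R−Pick P: 255a + 402b = −236.
Solving gives a = −0.53785, b = −0.24589.
Gradient magnitude |∇z| = √(a² + b²) = √(0.28928 + 0.06046) = 0.59139.
True dip = arctan(0.59139) = 30.60°, dipping toward ENE (azimuth ≈ 065°).

30.60°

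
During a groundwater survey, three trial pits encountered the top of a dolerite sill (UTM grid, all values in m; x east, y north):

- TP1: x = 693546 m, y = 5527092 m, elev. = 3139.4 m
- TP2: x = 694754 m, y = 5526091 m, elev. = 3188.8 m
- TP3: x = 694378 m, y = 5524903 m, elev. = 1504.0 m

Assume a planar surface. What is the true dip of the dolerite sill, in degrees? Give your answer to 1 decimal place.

Let the plane be z = a·x + b·y + c.
TP2−TP1: 1208a − 1001b = 49.4;  TP3−TP1: 832a − 2189b = −1635.4.
Solving gives a = 0.96340, b = 1.11327.
Gradient magnitude |∇z| = √(a² + b²) = √(0.92813 + 1.23937) = 1.47224.
True dip = arctan(1.47224) = 55.8°, dipping toward SW (azimuth ≈ 221°).

55.8°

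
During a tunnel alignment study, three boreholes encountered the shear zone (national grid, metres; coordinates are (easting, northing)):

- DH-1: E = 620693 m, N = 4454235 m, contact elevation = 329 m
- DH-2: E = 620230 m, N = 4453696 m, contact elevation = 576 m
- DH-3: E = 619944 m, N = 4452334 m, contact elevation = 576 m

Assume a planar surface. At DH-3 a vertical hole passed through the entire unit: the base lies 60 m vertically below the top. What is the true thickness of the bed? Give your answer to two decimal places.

Let the plane be z = a·E + b·N + c.
DH-2−DH-1: −463a − 539b = 247;  DH-3−DH-1: −749a − 1901b = 247.
Solving gives a = −0.70608, b = 0.14827.
|∇z| = √(a²+b²) = 0.72148, so dip δ = arctan(0.72148) = 35.81°.
True thickness = vertical thickness × cos δ = 60 × cos 35.81° = 48.66 m.

48.66 m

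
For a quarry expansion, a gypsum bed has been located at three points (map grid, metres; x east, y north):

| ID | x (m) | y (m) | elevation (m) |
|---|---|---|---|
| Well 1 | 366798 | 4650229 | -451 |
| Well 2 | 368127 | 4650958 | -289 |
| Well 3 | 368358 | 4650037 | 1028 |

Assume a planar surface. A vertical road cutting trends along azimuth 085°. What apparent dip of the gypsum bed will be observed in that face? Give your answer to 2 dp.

Two edge vectors: Well 1→Well 2 = (1329, 729, 162), Well 1→Well 3 = (1560, -192, 1479).
Normal n = (Well 1→Well 2) × (Well 1→Well 3) = (1109295, -1712871, -1392408).
So ∂z/∂x = −n_x/n_z = 0.79667 and ∂z/∂y = −n_y/n_z = −1.23015.
Unit vector along 085° is (sin 85°, cos 85°) = (0.9962, 0.0872).
Slope in that direction = a·(0.9962) + b·(0.0872) = 0.68643.
Apparent dip = arctan|0.68643| = 34.47° (true dip is 55.7°, so apparent ≤ true as expected).

34.47°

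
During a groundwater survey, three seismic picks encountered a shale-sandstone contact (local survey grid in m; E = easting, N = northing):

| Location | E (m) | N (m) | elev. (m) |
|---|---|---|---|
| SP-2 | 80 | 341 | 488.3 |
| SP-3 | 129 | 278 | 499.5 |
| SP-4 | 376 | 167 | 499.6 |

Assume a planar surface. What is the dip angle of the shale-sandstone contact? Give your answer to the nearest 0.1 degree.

Two edge vectors: SP-2→SP-3 = (49, -63, 11.2), SP-2→SP-4 = (296, -174, 11.3).
Normal n = (SP-2→SP-3) × (SP-2→SP-4) = (1236.9, 2761.5, 10122).
So ∂z/∂E = −n_x/n_z = −0.12220 and ∂z/∂N = −n_y/n_z = −0.27282.
Gradient magnitude |∇z| = √(a² + b²) = √(0.01493 + 0.07443) = 0.29894.
True dip = arctan(0.29894) = 16.6°, dipping toward NNE (azimuth ≈ 024°).

16.6°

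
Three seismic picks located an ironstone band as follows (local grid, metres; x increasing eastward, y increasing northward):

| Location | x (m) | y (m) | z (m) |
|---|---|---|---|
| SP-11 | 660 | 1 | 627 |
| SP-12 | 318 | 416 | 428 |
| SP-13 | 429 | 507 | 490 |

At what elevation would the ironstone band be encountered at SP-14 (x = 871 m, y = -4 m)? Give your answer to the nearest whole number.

Let the plane be z = a·x + b·y + c.
SP-12−SP-11: −342a + 415b = −199;  SP-13−SP-11: −231a + 506b = −137.
Solving gives a = 0.56796, b = −0.01147.
Then c = 627 − a·660 − b·1 = 252.16.
At (871, -4): z = 494.7 + 0.0 + 252.16 = 746.9 m.

747 m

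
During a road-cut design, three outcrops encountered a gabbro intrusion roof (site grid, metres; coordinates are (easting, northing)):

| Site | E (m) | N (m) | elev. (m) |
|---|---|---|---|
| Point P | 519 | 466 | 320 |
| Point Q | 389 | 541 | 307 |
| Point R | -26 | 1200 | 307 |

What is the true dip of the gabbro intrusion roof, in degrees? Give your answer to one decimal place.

10.5°

Two edge vectors: Point P→Point Q = (-130, 75, -13), Point P→Point R = (-545, 734, -13).
Normal n = (Point P→Point Q) × (Point P→Point R) = (8567, 5395, -54545).
So ∂z/∂E = −n_x/n_z = 0.15706 and ∂z/∂N = −n_y/n_z = 0.09891.
Gradient magnitude |∇z| = √(a² + b²) = √(0.02467 + 0.00978) = 0.18561.
True dip = arctan(0.18561) = 10.5°, dipping toward WSW (azimuth ≈ 238°).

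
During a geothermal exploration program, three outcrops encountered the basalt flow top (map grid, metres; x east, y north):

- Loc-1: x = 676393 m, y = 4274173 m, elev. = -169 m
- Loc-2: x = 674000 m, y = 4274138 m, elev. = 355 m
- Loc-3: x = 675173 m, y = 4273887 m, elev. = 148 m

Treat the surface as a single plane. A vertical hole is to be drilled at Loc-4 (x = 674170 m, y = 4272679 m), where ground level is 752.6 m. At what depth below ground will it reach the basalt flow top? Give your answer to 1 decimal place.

163.1 m

Let the plane be z = a·x + b·y + c.
Loc-2−Loc-1: −2393a − 35b = 524;  Loc-3−Loc-1: −1220a − 286b = 317.
Solving gives a = −0.216252817, b = −0.185914558.
Then c = -169 − a·676393 − b·4274173 = 940733.88.
At (674170, 4272679): z_contact = −145791.16 − 794353.23 + 940733.88 = 589.49 m.
Depth below ground = 752.6 − 589.49 = 163.1 m.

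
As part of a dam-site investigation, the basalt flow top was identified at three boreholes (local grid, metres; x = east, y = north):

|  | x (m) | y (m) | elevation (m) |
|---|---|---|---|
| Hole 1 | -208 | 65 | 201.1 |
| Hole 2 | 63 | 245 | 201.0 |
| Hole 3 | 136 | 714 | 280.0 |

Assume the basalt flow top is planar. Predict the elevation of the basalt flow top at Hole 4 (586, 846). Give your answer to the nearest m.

248 m

Two edge vectors: Hole 1→Hole 2 = (271, 180, -0.1), Hole 1→Hole 3 = (344, 649, 78.9).
Normal n = (Hole 1→Hole 2) × (Hole 1→Hole 3) = (14266.9, -21416.3, 113959).
So ∂z/∂x = −n_x/n_z = −0.12519 and ∂z/∂y = −n_y/n_z = 0.18793.
Intercept c from Hole 1: 201.1 − 26.04 − 12.22 = 162.84.
At (586, 846): z = −73.4 + 159.0 + 162.84 = 248.5 m.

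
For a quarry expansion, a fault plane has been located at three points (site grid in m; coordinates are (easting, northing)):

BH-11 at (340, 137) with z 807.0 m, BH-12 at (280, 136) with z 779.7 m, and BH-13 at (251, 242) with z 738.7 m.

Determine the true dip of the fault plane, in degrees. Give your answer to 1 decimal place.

27.9°

Two edge vectors: BH-11→BH-12 = (-60, -1, -27.3), BH-11→BH-13 = (-89, 105, -68.3).
Normal n = (BH-11→BH-12) × (BH-11→BH-13) = (2934.8, -1668.3, -6389).
So ∂z/∂E = −n_x/n_z = 0.45935 and ∂z/∂N = −n_y/n_z = −0.26112.
Gradient magnitude |∇z| = √(a² + b²) = √(0.21100 + 0.06818) = 0.52838.
True dip = arctan(0.52838) = 27.9°, dipping toward WNW (azimuth ≈ 300°).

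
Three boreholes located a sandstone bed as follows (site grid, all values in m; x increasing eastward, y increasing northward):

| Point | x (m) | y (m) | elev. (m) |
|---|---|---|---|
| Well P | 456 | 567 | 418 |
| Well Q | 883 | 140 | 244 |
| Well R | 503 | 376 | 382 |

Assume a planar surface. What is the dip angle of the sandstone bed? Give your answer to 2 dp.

Two edge vectors: Well P→Well Q = (427, -427, -174), Well P→Well R = (47, -191, -36).
Normal n = (Well P→Well Q) × (Well P→Well R) = (-17862, 7194, -61488).
So ∂z/∂x = −n_x/n_z = −0.29050 and ∂z/∂y = −n_y/n_z = 0.11700.
Gradient magnitude |∇z| = √(a² + b²) = √(0.08439 + 0.01369) = 0.31317.
True dip = arctan(0.31317) = 17.39°, dipping toward ESE (azimuth ≈ 112°).

17.39°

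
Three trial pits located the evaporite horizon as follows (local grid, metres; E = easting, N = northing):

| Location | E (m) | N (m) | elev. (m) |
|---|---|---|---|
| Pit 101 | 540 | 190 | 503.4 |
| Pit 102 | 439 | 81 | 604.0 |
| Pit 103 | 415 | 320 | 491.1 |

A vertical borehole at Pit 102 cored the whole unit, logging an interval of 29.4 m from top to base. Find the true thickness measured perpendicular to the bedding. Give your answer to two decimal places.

24.34 m

Two edge vectors: Pit 101→Pit 102 = (-101, -109, 100.6), Pit 101→Pit 103 = (-125, 130, -12.3).
Normal n = (Pit 101→Pit 102) × (Pit 101→Pit 103) = (-11737.3, -13817.3, -26755).
So ∂z/∂E = −n_x/n_z = −0.43870 and ∂z/∂N = −n_y/n_z = −0.51644.
|∇z| = √(a²+b²) = 0.67761, so dip δ = arctan(0.67761) = 34.12°.
True thickness = vertical thickness × cos δ = 29.4 × cos 34.12° = 24.34 m.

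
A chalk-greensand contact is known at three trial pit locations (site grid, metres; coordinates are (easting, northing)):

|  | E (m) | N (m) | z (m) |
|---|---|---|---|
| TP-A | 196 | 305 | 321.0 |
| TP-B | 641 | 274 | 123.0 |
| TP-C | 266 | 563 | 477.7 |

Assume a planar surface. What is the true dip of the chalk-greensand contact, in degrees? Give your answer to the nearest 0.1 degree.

Let the plane be z = a·E + b·N + c.
TP-B−TP-A: 445a − 31b = −198;  TP-C−TP-A: 70a + 258b = 156.7.
Solving gives a = −0.39516, b = 0.71458.
Gradient magnitude |∇z| = √(a² + b²) = √(0.15615 + 0.51062) = 0.81657.
True dip = arctan(0.81657) = 39.2°, dipping toward SSE (azimuth ≈ 151°).

39.2°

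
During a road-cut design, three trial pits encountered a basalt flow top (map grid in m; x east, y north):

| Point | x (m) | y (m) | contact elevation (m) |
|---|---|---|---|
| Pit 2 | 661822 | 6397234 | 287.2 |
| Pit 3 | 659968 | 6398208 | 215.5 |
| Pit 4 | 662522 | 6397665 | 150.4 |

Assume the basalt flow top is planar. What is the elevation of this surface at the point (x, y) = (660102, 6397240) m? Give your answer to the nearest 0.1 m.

Let the plane be z = a·x + b·y + c.
Pit 3−Pit 2: −1854a + 974b = −71.7;  Pit 4−Pit 2: 700a + 431b = −136.8.
Solving gives a = −0.069108175, b = −0.205160736.
Then c = 287.2 − a·661822 − b·6397234 = 1358485.75.
At (660102, 6397240): z = −45618.4 − 1312462.5 + 1358485.75 = 404.8 m.

404.8 m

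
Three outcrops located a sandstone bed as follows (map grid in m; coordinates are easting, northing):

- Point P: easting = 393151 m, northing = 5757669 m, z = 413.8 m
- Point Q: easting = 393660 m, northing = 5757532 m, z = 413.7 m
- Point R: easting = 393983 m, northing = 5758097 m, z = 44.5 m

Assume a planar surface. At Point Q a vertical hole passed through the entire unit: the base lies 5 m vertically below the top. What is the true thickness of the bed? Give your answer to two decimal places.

4.31 m

Two edge vectors: Point P→Point Q = (509, -137, -0.1), Point P→Point R = (832, 428, -369.3).
Normal n = (Point P→Point Q) × (Point P→Point R) = (50636.9, 187890.5, 331836).
So ∂z/∂easting = −n_x/n_z = −0.15260 and ∂z/∂northing = −n_y/n_z = −0.56621.
|∇z| = √(a²+b²) = 0.58642, so dip δ = arctan(0.58642) = 30.39°.
True thickness = vertical thickness × cos δ = 5 × cos 30.39° = 4.31 m.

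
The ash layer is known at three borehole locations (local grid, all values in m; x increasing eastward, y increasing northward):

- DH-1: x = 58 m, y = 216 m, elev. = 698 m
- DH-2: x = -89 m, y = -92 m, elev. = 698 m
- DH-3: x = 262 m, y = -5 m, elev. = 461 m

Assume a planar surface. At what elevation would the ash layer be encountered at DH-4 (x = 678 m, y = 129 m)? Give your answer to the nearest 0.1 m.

Let the plane be z = a·x + b·y + c.
DH-2−DH-1: −147a − 308b = 0;  DH-3−DH-1: 204a − 221b = −237.
Solving gives a = −0.76581, b = 0.36550.
Then c = 698 − a·58 − b·216 = 663.47.
At (678, 129): z = −519.2 + 47.1 + 663.47 = 191.4 m.

191.4 m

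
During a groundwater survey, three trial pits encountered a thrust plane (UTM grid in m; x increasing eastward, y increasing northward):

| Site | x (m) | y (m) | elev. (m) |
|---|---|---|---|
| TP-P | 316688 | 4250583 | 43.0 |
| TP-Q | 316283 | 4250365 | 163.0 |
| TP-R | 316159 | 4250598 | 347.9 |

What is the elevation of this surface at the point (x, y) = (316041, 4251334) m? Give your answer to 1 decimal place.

Two edge vectors: TP-P→TP-Q = (-405, -218, 120), TP-P→TP-R = (-529, 15, 304.9).
Normal n = (TP-P→TP-Q) × (TP-P→TP-R) = (-68268.2, 60004.5, -121397).
So ∂z/∂x = −n_x/n_z = −0.562354918 and ∂z/∂y = −n_y/n_z = 0.494283220.
Intercept c from TP-P: 43 + 178091.05 − 2100991.85 = −1922857.80.
At (316041, 4251334): z = −177727.2 + 2101363.1 − 1922857.80 = 778.1 m.

778.1 m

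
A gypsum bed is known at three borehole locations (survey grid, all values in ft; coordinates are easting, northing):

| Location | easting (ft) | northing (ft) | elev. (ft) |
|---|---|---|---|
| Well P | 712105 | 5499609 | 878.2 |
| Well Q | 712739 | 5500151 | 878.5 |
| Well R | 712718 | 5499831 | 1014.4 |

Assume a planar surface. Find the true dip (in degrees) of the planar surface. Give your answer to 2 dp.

30.64°

Two edge vectors: Well P→Well Q = (634, 542, 0.3), Well P→Well R = (613, 222, 136.2).
Normal n = (Well P→Well Q) × (Well P→Well R) = (73753.8, -86166.9, -191498).
So ∂z/∂easting = −n_x/n_z = 0.38514 and ∂z/∂northing = −n_y/n_z = −0.44996.
Gradient magnitude |∇z| = √(a² + b²) = √(0.14833 + 0.20247) = 0.59228.
True dip = arctan(0.59228) = 30.64°, dipping toward NW (azimuth ≈ 319°).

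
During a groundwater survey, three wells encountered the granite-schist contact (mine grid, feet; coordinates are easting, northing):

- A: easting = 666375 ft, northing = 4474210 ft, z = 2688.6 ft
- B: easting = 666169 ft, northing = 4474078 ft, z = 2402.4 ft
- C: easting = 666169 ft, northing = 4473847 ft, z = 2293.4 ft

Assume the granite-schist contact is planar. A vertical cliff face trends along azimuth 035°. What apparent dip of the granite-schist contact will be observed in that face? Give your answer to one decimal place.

Let the plane be z = a·easting + b·northing + c.
B−A: −206a − 132b = −286.2;  C−A: −206a − 363b = −395.2.
Solving gives a = 1.08696, b = 0.47186.
Unit vector along 035° is (sin 35°, cos 35°) = (0.5736, 0.8192).
Slope in that direction = a·(0.5736) + b·(0.8192) = 1.00998.
Apparent dip = arctan|1.00998| = 45.3° (true dip is 49.8°, so apparent ≤ true as expected).

45.3°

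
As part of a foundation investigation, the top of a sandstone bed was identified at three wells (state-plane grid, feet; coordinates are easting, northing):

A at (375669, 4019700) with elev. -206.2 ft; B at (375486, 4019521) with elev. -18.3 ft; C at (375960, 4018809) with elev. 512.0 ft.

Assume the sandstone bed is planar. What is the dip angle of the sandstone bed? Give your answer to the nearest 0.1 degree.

41.5°

Let the plane be z = a·easting + b·northing + c.
B−A: −183a − 179b = 187.9;  C−A: 291a − 891b = 718.2.
Solving gives a = −0.18063, b = −0.86505.
Gradient magnitude |∇z| = √(a² + b²) = √(0.03263 + 0.74832) = 0.88371.
True dip = arctan(0.88371) = 41.5°, dipping toward NNE (azimuth ≈ 012°).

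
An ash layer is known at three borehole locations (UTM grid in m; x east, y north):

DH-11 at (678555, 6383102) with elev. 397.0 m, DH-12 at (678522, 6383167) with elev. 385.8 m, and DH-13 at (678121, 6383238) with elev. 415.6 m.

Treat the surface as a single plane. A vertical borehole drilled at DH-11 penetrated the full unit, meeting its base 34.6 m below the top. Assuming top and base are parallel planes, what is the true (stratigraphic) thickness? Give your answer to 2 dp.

33.50 m

Two edge vectors: DH-11→DH-12 = (-33, 65, -11.2), DH-11→DH-13 = (-434, 136, 18.6).
Normal n = (DH-11→DH-12) × (DH-11→DH-13) = (2732.2, 5474.6, 23722).
So ∂z/∂x = −n_x/n_z = −0.11518 and ∂z/∂y = −n_y/n_z = −0.23078.
|∇z| = √(a²+b²) = 0.25793, so dip δ = arctan(0.25793) = 14.46°.
True thickness = vertical thickness × cos δ = 34.6 × cos 14.46° = 33.50 m.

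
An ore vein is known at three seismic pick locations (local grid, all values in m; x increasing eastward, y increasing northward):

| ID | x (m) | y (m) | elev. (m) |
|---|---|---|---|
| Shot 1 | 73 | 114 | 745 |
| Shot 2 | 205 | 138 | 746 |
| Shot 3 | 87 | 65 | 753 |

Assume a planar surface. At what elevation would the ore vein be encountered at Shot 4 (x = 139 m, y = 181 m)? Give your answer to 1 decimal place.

Two edge vectors: Shot 1→Shot 2 = (132, 24, 1), Shot 1→Shot 3 = (14, -49, 8).
Normal n = (Shot 1→Shot 2) × (Shot 1→Shot 3) = (241, -1042, -6804).
So ∂z/∂x = −n_x/n_z = 0.03542 and ∂z/∂y = −n_y/n_z = −0.15315.
Intercept c from Shot 1: 745 − 2.59 + 17.46 = 759.87.
At (139, 181): z = 4.9 − 27.7 + 759.87 = 737.1 m.

737.1 m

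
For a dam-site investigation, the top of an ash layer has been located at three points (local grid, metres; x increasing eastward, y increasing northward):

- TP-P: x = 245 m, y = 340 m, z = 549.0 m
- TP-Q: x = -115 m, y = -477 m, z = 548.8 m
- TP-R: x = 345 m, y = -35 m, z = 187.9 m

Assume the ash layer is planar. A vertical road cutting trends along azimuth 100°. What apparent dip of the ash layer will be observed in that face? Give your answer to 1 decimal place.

Let the plane be z = a·x + b·y + c.
TP-Q−TP-P: −360a − 817b = −0.2;  TP-R−TP-P: 100a − 375b = −361.1.
Solving gives a = −1.36107, b = 0.59998.
Unit vector along 100° is (sin 100°, cos 100°) = (0.9848, -0.1736).
Slope in that direction = a·(0.9848) + b·(-0.1736) = −1.44458.
Apparent dip = arctan|1.44458| = 55.3° (true dip is 56.1°, so apparent ≤ true as expected).

55.3°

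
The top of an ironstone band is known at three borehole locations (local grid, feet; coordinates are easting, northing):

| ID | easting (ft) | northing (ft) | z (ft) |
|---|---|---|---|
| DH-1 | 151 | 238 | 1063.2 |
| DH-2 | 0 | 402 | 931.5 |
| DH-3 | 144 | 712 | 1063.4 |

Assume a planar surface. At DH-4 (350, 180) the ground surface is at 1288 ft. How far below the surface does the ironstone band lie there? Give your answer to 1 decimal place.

49.1 ft

Let the plane be z = a·easting + b·northing + c.
DH-2−DH-1: −151a + 164b = −131.7;  DH-3−DH-1: −7a + 474b = 0.2.
Solving gives a = 0.88687, b = 0.01352.
Then c = 1063.2 − a·151 − b·238 = 926.07.
At (350, 180): z_contact = 310.40 + 2.43 + 926.07 = 1238.90 ft.
Depth below ground = 1288 − 1238.90 = 49.1 ft.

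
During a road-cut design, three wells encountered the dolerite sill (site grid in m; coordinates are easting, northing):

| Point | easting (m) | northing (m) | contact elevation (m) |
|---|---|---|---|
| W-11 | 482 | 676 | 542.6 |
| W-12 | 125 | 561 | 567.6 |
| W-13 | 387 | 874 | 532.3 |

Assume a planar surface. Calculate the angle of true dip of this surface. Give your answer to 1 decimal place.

5.0°

Let the plane be z = a·easting + b·northing + c.
W-12−W-11: −357a − 115b = 25;  W-13−W-11: −95a + 198b = −10.3.
Solving gives a = −0.04614, b = −0.07416.
Gradient magnitude |∇z| = √(a² + b²) = √(0.00213 + 0.00550) = 0.08734.
True dip = arctan(0.08734) = 5.0°, dipping toward NNE (azimuth ≈ 032°).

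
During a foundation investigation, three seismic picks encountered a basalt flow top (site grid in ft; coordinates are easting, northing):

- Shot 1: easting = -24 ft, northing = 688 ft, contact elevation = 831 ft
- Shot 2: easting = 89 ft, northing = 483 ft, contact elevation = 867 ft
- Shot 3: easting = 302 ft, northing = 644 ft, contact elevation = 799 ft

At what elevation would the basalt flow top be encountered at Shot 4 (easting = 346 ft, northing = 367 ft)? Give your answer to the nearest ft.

862 ft

Let the plane be z = a·easting + b·northing + c.
Shot 2−Shot 1: 113a − 205b = 36;  Shot 3−Shot 1: 326a − 44b = −32.
Solving gives a = −0.13166, b = −0.24818.
Then c = 831 − a·-24 − b·688 = 998.59.
At (346, 367): z = −45.6 − 91.1 + 998.59 = 862.0 ft.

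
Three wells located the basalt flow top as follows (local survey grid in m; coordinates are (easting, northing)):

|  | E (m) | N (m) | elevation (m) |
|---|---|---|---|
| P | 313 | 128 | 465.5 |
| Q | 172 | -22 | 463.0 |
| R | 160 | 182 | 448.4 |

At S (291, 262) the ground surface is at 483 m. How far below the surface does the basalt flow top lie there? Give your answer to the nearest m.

Let the plane be z = a·E + b·N + c.
Q−P: −141a − 150b = −2.5;  R−P: −153a + 54b = −17.1.
Solving gives a = 0.08834, b = −0.06637.
Then c = 465.5 − a·313 − b·128 = 446.35.
At (291, 262): z_contact = 25.7 − 17.4 + 446.35 = 454.7 m.
Depth below ground = 483 − 454.7 = 28 m.

28 m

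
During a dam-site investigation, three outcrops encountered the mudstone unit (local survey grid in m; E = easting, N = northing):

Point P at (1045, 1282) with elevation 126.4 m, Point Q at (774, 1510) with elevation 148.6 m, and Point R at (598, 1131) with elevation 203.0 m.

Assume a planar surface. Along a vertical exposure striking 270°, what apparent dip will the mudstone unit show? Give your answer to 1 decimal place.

8.3°

Two edge vectors: Point P→Point Q = (-271, 228, 22.2), Point P→Point R = (-447, -151, 76.6).
Normal n = (Point P→Point Q) × (Point P→Point R) = (20817, 10835.2, 142837).
So ∂z/∂E = −n_x/n_z = −0.14574 and ∂z/∂N = −n_y/n_z = −0.07586.
Unit vector along 270° is (sin 270°, cos 270°) = (-1.0000, -0.0000).
Slope in that direction = a·(-1.0000) + b·(-0.0000) = 0.14574.
Apparent dip = arctan|0.14574| = 8.3° (true dip is 9.3°, so apparent ≤ true as expected).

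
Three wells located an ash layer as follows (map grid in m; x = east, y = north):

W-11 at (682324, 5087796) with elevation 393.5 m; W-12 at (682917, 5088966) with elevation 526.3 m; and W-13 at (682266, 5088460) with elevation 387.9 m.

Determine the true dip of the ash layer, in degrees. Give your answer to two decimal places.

11.61°

Two edge vectors: W-11→W-12 = (593, 1170, 132.8), W-11→W-13 = (-58, 664, -5.6).
Normal n = (W-11→W-12) × (W-11→W-13) = (-94731.2, -4381.6, 461612).
So ∂z/∂x = −n_x/n_z = 0.20522 and ∂z/∂y = −n_y/n_z = 0.00949.
Gradient magnitude |∇z| = √(a² + b²) = √(0.04211 + 0.00009) = 0.20544.
True dip = arctan(0.20544) = 11.61°, dipping toward W (azimuth ≈ 267°).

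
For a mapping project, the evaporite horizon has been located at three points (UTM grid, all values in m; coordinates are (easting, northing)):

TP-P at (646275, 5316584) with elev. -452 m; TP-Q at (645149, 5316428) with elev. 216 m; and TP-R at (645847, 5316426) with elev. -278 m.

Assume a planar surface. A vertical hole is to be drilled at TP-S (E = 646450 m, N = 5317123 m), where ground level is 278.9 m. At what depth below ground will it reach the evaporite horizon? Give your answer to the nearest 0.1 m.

418.0 m

Two edge vectors: TP-P→TP-Q = (-1126, -156, 668), TP-P→TP-R = (-428, -158, 174).
Normal n = (TP-P→TP-Q) × (TP-P→TP-R) = (78400, -89980, 111140).
So ∂z/∂E = −n_x/n_z = −0.705416592 and ∂z/∂N = −n_y/n_z = 0.809609502.
Intercept c from TP-P: -452 + 455893.11 − 4304356.92 = −3848915.81.
At (646450, 5317123): z_contact = −456016.56 + 4304793.30 − 3848915.81 = -139.07 m.
Depth below ground = 278.9 − (-139.07) = 418.0 m.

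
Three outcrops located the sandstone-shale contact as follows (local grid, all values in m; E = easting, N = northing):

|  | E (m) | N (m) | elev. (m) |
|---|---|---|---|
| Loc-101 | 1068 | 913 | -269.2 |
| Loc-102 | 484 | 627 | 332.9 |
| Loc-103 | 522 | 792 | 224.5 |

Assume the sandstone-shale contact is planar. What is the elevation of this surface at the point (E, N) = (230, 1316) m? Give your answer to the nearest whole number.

210 m

Two edge vectors: Loc-101→Loc-102 = (-584, -286, 602.1), Loc-101→Loc-103 = (-546, -121, 493.7).
Normal n = (Loc-101→Loc-102) × (Loc-101→Loc-103) = (-68344.1, -40425.8, -85492).
So ∂z/∂E = −n_x/n_z = −0.79942 and ∂z/∂N = −n_y/n_z = −0.47286.
Intercept c from Loc-101: -269.2 + 853.78 + 431.72 = 1016.30.
At (230, 1316): z = −183.9 − 622.3 + 1016.30 = 210.2 m.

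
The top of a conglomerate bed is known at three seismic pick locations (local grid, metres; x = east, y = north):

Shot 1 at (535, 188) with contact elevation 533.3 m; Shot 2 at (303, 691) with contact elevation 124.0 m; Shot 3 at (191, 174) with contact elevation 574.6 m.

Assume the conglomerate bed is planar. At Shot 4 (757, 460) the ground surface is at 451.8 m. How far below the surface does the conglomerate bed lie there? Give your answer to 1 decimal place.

Two edge vectors: Shot 1→Shot 2 = (-232, 503, -409.3), Shot 1→Shot 3 = (-344, -14, 41.3).
Normal n = (Shot 1→Shot 2) × (Shot 1→Shot 3) = (15043.7, 150380.8, 176280).
So ∂z/∂x = −n_x/n_z = −0.08534 and ∂z/∂y = −n_y/n_z = −0.85308.
Intercept c from Shot 1: 533.3 + 45.66 + 160.38 = 739.34.
At (757, 460): z_contact = −64.60 − 392.42 + 739.34 = 282.32 m.
Depth below ground = 451.8 − 282.32 = 169.5 m.

169.5 m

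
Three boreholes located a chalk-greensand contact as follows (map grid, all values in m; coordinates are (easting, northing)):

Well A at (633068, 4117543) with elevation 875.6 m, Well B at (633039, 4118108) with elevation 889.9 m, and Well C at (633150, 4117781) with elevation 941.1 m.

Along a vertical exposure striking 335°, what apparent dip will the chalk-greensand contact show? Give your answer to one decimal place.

12.1°

Let the plane be z = a·E + b·N + c.
Well B−Well A: −29a + 565b = 14.3;  Well C−Well A: 82a + 238b = 65.5.
Solving gives a = 0.63128, b = 0.05771.
Unit vector along 335° is (sin 335°, cos 335°) = (-0.4226, 0.9063).
Slope in that direction = a·(-0.4226) + b·(0.9063) = −0.21448.
Apparent dip = arctan|0.21448| = 12.1° (true dip is 32.4°, so apparent ≤ true as expected).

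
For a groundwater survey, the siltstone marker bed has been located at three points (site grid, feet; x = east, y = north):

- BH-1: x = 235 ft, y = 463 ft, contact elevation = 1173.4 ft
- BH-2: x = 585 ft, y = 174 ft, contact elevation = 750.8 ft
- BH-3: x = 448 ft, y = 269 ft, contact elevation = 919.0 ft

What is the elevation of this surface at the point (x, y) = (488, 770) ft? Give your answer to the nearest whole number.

Let the plane be z = a·x + b·y + c.
BH-2−BH-1: 350a − 289b = −422.6;  BH-3−BH-1: 213a − 194b = −254.4.
Solving gives a = −1.33420, b = −0.15352.
Then c = 1173.4 − a·235 − b·463 = 1558.02.
At (488, 770): z = −651.1 − 118.2 + 1558.02 = 788.7 ft.

789 ft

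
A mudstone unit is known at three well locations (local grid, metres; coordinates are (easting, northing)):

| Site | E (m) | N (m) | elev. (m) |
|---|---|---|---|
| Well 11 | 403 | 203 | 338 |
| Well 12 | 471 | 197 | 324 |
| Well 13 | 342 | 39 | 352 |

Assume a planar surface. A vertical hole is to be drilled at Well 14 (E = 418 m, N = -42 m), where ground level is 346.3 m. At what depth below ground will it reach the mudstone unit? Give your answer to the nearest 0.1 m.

9.3 m

Two edge vectors: Well 11→Well 12 = (68, -6, -14), Well 11→Well 13 = (-61, -164, 14).
Normal n = (Well 11→Well 12) × (Well 11→Well 13) = (-2380, -98, -11518).
So ∂z/∂E = −n_x/n_z = −0.20663 and ∂z/∂N = −n_y/n_z = −0.00851.
Intercept c from Well 11: 338 + 83.27 + 1.73 = 423.00.
At (418, -42): z_contact = −86.37 + 0.36 + 423.00 = 336.99 m.
Depth below ground = 346.3 − 336.99 = 9.3 m.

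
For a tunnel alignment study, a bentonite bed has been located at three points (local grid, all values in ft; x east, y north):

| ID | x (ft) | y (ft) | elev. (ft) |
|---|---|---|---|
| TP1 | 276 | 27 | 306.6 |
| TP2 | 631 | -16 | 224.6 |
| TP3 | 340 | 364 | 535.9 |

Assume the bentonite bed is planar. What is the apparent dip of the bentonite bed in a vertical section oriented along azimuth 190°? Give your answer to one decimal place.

33.9°

Two edge vectors: TP1→TP2 = (355, -43, -82), TP1→TP3 = (64, 337, 229.3).
Normal n = (TP1→TP2) × (TP1→TP3) = (17774.1, -86649.5, 122387).
So ∂z/∂x = −n_x/n_z = −0.14523 and ∂z/∂y = −n_y/n_z = 0.70800.
Unit vector along 190° is (sin 190°, cos 190°) = (-0.1736, -0.9848).
Slope in that direction = a·(-0.1736) + b·(-0.9848) = −0.67202.
Apparent dip = arctan|0.67202| = 33.9° (true dip is 35.9°, so apparent ≤ true as expected).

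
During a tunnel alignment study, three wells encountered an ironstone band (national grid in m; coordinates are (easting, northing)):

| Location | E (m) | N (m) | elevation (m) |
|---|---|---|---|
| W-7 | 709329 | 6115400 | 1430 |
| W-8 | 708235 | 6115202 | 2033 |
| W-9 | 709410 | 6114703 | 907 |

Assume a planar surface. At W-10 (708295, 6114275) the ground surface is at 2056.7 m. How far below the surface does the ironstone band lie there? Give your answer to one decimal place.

Two edge vectors: W-7→W-8 = (-1094, -198, 603), W-7→W-9 = (81, -697, -523).
Normal n = (W-7→W-8) × (W-7→W-9) = (523845, -523319, 778556).
So ∂z/∂E = −n_x/n_z = −0.672841774 and ∂z/∂N = −n_y/n_z = 0.672166164.
Intercept c from W-7: 1430 + 477266.18 − 4110564.96 = −3631868.78.
At (708295, 6114275): z_contact = −476570.46 + 4109808.77 − 3631868.78 = 1369.53 m.
Depth below ground = 2056.7 − 1369.53 = 687.2 m.

687.2 m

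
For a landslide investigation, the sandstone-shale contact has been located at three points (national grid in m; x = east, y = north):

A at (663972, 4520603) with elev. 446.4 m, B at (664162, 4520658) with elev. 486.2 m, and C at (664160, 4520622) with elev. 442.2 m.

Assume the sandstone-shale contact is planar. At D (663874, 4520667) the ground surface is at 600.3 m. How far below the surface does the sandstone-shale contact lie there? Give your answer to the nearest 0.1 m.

60.8 m

Two edge vectors: A→B = (190, 55, 39.8), A→C = (188, 19, -4.2).
Normal n = (A→B) × (A→C) = (-987.2, 8280.4, -6730).
So ∂z/∂x = −n_x/n_z = −0.146686478 and ∂z/∂y = −n_y/n_z = 1.230371471.
Intercept c from A: 446.4 + 97395.71 − 5562020.96 = −5464178.85.
At (663874, 4520667): z_contact = −97381.34 + 5562099.71 − 5464178.85 = 539.52 m.
Depth below ground = 600.3 − 539.52 = 60.8 m.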